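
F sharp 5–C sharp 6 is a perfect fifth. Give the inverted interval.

perfect fourth

Interval numbers invert to sum to nine: 5 + 4 = 9, so a fifth inverts to a fourth.
Quality inverts too: perfect stays perfect. That makes the inversion a perfect fourth.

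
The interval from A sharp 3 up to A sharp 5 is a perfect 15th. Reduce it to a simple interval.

perfect octave

Take out an octave (7 from the number): 15 − 7 = 8.
That makes a perfect fifteenth a compound perfect octave — an octave plus a perfect octave.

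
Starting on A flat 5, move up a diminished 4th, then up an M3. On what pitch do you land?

F flat 6

A diminished fourth up from Ab5 is Dbb6.
A major third up from Dbb6 is Fb6.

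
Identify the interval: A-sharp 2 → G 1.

Descending from A#2 to G1 is the same interval as ascending G1 to A#2.
G to A spans two letter names (G-A), plus an octave: a ninth.
The major ninth is 14 semitones; here we have 15, one semitone wider: augmented.
(Equivalently, a compound augmented second: an augmented second plus an octave.)

augmented ninth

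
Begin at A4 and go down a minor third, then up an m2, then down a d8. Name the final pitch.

A minor third down from A4 is F#4.
Up a minor second from F#4: G4 (1 semitone up).
A diminished octave down from G4 is G#3.

G#3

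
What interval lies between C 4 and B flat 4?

minor seventh

C to B spans seven letter names (C-D-E-F-G-A-B): a seventh.
C4 to Bb4 is 10 semitones, a half step short of the major seventh (11), so this is minor.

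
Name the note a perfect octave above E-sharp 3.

E-sharp 4

The letter stays E (same as the start), shifted an octave up.
A perfect octave is 12 semitones; 12 semitones up from E#3 gives E#4.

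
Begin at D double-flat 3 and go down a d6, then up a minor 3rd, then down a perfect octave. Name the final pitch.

A flat 1

A diminished sixth down from Dbb3 is F2.
A minor third up from F2 is Ab2.
A perfect octave down from Ab2 is Ab1.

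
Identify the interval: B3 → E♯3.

diminished fifth

Descending from B3 to E#3 is the same interval as ascending E#3 to B3.
E to B spans five letter names (E-F-G-A-B), so the interval is some kind of fifth.
The perfect fifth is 7 semitones; here we have 6, one semitone narrower: diminished.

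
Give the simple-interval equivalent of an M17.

major 3rd

Subtracting seven from the interval number removes an octave: 17 − 14 = 3.
That makes a major seventeenth a compound major third — 2 octaves plus a major third.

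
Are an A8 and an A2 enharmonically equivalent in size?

No

An augmented octave spans 13 semitones; an augmented second spans 3 semitones. They differ by 10.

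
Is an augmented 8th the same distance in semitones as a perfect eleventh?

An augmented octave spans 13 semitones; a perfect eleventh spans 17 semitones. They differ by 4.

No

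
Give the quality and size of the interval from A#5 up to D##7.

augmented eleventh

A to D spans four letter names (A-B-C-D), plus an octave: an eleventh.
The perfect eleventh is 17 semitones; here we have 18, one semitone wider: augmented.
(Equivalently, a compound augmented fourth: an augmented fourth plus an octave.)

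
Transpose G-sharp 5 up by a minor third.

B 5

The third takes the letter from G up to B.
A minor third spans 3 semitones, so from G#5 the target pitch is B5.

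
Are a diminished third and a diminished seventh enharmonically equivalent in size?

2 semitones (diminished third) vs 9 semitones (diminished seventh): not equal.

No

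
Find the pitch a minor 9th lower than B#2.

The ninth's letter: B down two letter names plus an octave → A.
A minor ninth spans 13 semitones, so from B#2 the target pitch is A##1.

A##1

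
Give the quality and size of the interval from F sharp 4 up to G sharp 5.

F to G spans two letter names (F-G), plus an octave — that makes it a ninth of some quality.
The major ninth spans 14 semitones, and F#4 to G#5 is exactly 14 semitones — so this is a major ninth.
(Equivalently, a compound major second: a major second plus an octave.)

major 9th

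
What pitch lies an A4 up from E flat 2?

A 2

Counting four letter names up from E lands on A.
An augmented fourth spans 6 semitones, so from Eb2 the target pitch is A2.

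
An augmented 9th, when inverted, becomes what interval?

diminished 7th

First reduce the compound augmented ninth to its simple form, an augmented second.
Inverted interval numbers add to nine, so a second pairs with a seventh (2 + 7 = 9).
The quality also flips — augmented becomes diminished — giving a diminished seventh.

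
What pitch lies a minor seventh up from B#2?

A#3

The seventh takes the letter from B up to A.
A minor seventh spans 10 semitones, so from B#2 the target pitch is A#3.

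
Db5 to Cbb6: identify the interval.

diminished seventh

D to C spans seven letter names (D-E-F-G-A-B-C) — that makes it a seventh of some quality.
The major seventh is 11 semitones; here we have 9, two semitones narrower: diminished.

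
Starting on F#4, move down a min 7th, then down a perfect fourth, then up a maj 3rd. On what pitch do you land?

F##3

Down a minor seventh from F#4: G#3 (10 semitones down).
G#3 down a perfect fourth → D#3 (5 semitones).
Up a major third from D#3: F##3 (4 semitones up).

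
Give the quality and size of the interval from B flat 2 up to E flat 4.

B to E spans four letter names (B-C-D-E), plus an octave: an eleventh.
Bb2 to Eb4 is 17 semitones, matching the perfect eleventh exactly, so the quality is perfect.
(Equivalently, a compound perfect fourth: a perfect fourth plus an octave.)

P11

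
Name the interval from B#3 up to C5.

B to C spans two letter names (B-C), plus an octave: a ninth.
B#3 to C5 spans 12 semitones — two semitones narrower than the major ninth (14) — giving a diminished ninth.

diminished ninth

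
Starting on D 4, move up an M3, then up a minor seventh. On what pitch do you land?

E 5

D4 up a major third → F#4 (4 semitones).
F#4 up a minor seventh → E5 (10 semitones).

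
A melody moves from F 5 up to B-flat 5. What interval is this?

F to B spans four letter names (F-G-A-B), so the interval is some kind of fourth.
F5 to Bb5 is 5 semitones, matching the perfect fourth exactly, so the quality is perfect.

perfect fourth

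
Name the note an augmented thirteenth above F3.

Counting six letter names plus an octave up from F lands on D.
Moving 22 semitones up from F3 (the size of an augmented thirteenth) reaches D#5.

D#5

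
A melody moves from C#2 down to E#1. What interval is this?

Descending from C#2 to E#1 is the same interval as ascending E#1 to C#2.
E to C spans six letter names (E-F-G-A-B-C) — that makes it a sixth of some quality.
At 8 semitones, E#1→C#2 falls one short of a major sixth: minor.

m6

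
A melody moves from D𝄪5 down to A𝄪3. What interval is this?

Descending from D##5 to A##3 is the same interval as ascending A##3 to D##5.
A to D spans four letter names (A-B-C-D), plus an octave, so the interval is some kind of eleventh.
A##3 to D##5 is 17 semitones, matching the perfect eleventh exactly, so the quality is perfect.
(Equivalently, a compound perfect fourth: a perfect fourth plus an octave.)

perfect eleventh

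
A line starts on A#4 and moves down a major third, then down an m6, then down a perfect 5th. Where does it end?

Down a major third from A#4: F#4 (4 semitones down).
A minor sixth down from F#4 is A#3.
Down a perfect fifth from A#3: D#3 (7 semitones down).

D#3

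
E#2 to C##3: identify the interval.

E to C spans six letter names (E-F-G-A-B-C): a sixth.
Counting semitones, E#2→C##3 is 9, which is the major sixth.

M6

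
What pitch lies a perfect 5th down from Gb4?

Five letter names down from G: C.
A perfect fifth is 7 semitones; 7 semitones down from Gb4 gives Cb4.

Cb4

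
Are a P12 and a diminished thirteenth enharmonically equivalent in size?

A perfect twelfth spans 19 semitones, and a diminished thirteenth also spans 19 semitones — they're enharmonic.

Yes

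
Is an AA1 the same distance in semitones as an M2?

A doubly augmented unison = 2 semitones = a major second; enharmonically equal.

Yes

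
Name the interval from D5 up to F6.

minor tenth

D to F spans three letter names (D-E-F), plus an octave: a tenth.
At 15 semitones, D5→F6 falls one short of a major tenth: minor.
(Equivalently, a compound minor third: a minor third plus an octave.)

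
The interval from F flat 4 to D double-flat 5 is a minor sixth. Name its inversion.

Inverted interval numbers add to nine, so a sixth pairs with a third (6 + 3 = 9).
And minor becomes major under inversion, so we get a major third.

major third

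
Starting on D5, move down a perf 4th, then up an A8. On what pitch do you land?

A perfect fourth down from D5 is A4.
An augmented octave up from A4 is A#5.

A#5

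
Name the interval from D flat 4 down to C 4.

minor 2nd

Descending from Db4 to C4 is the same interval as ascending C4 to Db4.
C to D spans two letter names (C-D): a second.
A major second would be 2 semitones, but C4 to Db4 is 1 — one semitone narrower, making it a minor second.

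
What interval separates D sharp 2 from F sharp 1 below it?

Descending from D#2 to F#1 is the same interval as ascending F#1 to D#2.
F to D spans six letter names (F-G-A-B-C-D) — that makes it a sixth of some quality.
F#1 to D#2 is 9 semitones, matching the major sixth exactly, so the quality is major.

major sixth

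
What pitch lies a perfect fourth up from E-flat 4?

Four letter names up from E: A.
A perfect fourth is 5 semitones; 5 semitones up from Eb4 gives Ab4.

A-flat 4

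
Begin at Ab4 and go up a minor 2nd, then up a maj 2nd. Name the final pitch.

Cb5

A minor second up from Ab4 is Bbb4.
Bbb4 up a major second → Cb5 (2 semitones).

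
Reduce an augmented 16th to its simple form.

Subtracting seven from the interval number removes an octave: 16 − 14 = 2.
That makes an augmented sixteenth a compound augmented second — 2 octaves plus an augmented second.

augmented 2nd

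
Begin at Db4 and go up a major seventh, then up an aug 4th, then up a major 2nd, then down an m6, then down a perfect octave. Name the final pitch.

B#3

Db4 up a major seventh → C5 (11 semitones).
C5 up an augmented fourth → F#5 (6 semitones).
Up a major second from F#5: G#5 (2 semitones up).
G#5 down a minor sixth → B#4 (8 semitones).
A perfect octave down from B#4 is B#3.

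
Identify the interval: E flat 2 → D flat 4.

minor fourteenth

E to D spans seven letter names (E-F-G-A-B-C-D), plus an octave — that makes it a fourteenth of some quality.
A major fourteenth would be 23 semitones, but Eb2 to Db4 is 22 — one semitone narrower, making it a minor fourteenth.
(Equivalently, a compound minor seventh: a minor seventh plus an octave.)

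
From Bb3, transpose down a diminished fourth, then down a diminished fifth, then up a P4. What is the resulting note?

A diminished fourth down from Bb3 is F#3.
Down a diminished fifth from F#3: B#2 (6 semitones down).
B#2 up a perfect fourth → E#3 (5 semitones).

E#3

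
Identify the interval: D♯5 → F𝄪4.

Descending from D#5 to F##4 is the same interval as ascending F##4 to D#5.
F to D spans six letter names (F-G-A-B-C-D), so the interval is some kind of sixth.
At 8 semitones, F##4→D#5 falls one short of a major sixth: minor.

m6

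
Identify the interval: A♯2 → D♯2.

perfect fifth

Descending from A#2 to D#2 is the same interval as ascending D#2 to A#2.
D to A spans five letter names (D-E-F-G-A): a fifth.
D#2 to A#2 is 7 semitones, matching the perfect fifth exactly, so the quality is perfect.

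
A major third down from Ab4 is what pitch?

Fb4

Counting three letter names down from A lands on F.
Moving 4 semitones down from Ab4 (the size of a major third) reaches Fb4.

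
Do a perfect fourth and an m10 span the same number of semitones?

No

A perfect fourth is 5 semitones but a minor tenth is 15 semitones — different sizes.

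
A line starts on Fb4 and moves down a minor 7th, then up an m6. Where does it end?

Ebb4

A minor seventh down from Fb4 is Gb3.
Gb3 up a minor sixth → Ebb4 (8 semitones).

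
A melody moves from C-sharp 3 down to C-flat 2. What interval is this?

Descending from C#3 to Cb2 is the same interval as ascending Cb2 to C#3.
C to C is the same letter name, plus an octave — that makes it an octave of some quality.
Cb2 to C#3 spans 14 semitones — two semitones wider than the perfect octave (12) — giving a doubly augmented octave.

AA8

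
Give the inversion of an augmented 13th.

diminished 3rd

First reduce the compound augmented thirteenth to its simple form, an augmented sixth.
Inverted interval numbers add to nine, so a sixth pairs with a third (6 + 3 = 9).
Quality inverts too: augmented becomes diminished. That makes the inversion a diminished third.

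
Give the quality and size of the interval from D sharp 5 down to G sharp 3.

Descending from D#5 to G#3 is the same interval as ascending G#3 to D#5.
G to D spans five letter names (G-A-B-C-D), plus an octave, so the interval is some kind of twelfth.
The perfect twelfth spans 19 semitones, and G#3 to D#5 is exactly 19 semitones — so this is a perfect twelfth.
(Equivalently, a compound perfect fifth: a perfect fifth plus an octave.)

perfect 12th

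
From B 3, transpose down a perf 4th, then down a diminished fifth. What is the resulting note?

B sharp 2

A perfect fourth down from B3 is F#3.
A diminished fifth down from F#3 is B#2.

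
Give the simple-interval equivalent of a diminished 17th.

d3

Each octave removed subtracts seven from the number: 17 − 14 = 3.
So a diminished seventeenth is 2 octaves plus a diminished third. The quality is unchanged.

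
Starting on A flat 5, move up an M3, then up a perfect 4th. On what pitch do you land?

A major third up from Ab5 is C6.
Up a perfect fourth from C6: F6 (5 semitones up).

F 6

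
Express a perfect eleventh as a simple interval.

Subtracting seven from the interval number removes an octave: 11 − 7 = 4.
That makes a perfect eleventh a compound perfect fourth — an octave plus a perfect fourth.

perfect fourth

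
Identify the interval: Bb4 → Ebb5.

diminished fourth

B to E spans four letter names (B-C-D-E): a fourth.
The perfect fourth is 5 semitones; here we have 4, one semitone narrower: diminished.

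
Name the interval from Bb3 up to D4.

M3

B to D spans three letter names (B-C-D) — that makes it a third of some quality.
The major third spans 4 semitones, and Bb3 to D4 is exactly 4 semitones — so this is a major third.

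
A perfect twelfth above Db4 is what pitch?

Five letters up from D (plus an octave) reaches A.
A perfect twelfth spans 19 semitones, so from Db4 the target pitch is Ab5.

Ab5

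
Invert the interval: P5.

perfect 4th

The rule of nine gives the new number: 9 − 5 = 4, so a fifth becomes a fourth.
Quality inverts too: perfect stays perfect. That makes the inversion a perfect fourth.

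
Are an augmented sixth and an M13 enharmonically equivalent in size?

An augmented sixth is 10 semitones but a major thirteenth is 21 semitones — different sizes.

No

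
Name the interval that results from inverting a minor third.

major 6th

The rule of nine gives the new number: 9 − 3 = 6, so a third becomes a sixth.
And minor becomes major under inversion, so we get a major sixth.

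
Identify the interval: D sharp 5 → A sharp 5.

D to A spans five letter names (D-E-F-G-A): a fifth.
Counting semitones, D#5→A#5 is 7, which is the perfect fifth.

P5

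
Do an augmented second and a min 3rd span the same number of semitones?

Yes

An augmented second = 3 semitones = a minor third; enharmonically equal.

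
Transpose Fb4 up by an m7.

The seventh takes the letter from F up to E.
A minor seventh is 10 semitones; 10 semitones up from Fb4 gives Ebb5.

Ebb5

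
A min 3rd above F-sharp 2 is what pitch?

A 2

Three letter names up from F: A.
A minor third is 3 semitones; 3 semitones up from F#2 gives A2.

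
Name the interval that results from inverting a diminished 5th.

Interval numbers invert to sum to nine: 5 + 4 = 9, so a fifth inverts to a fourth.
The quality also flips — diminished becomes augmented — giving an augmented fourth.

A4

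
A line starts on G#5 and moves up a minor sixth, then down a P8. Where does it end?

Up a minor sixth from G#5: E6 (8 semitones up).
E6 down a perfect octave → E5 (12 semitones).

E5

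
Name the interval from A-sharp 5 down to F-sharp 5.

M3

Descending from A#5 to F#5 is the same interval as ascending F#5 to A#5.
F to A spans three letter names (F-G-A): a third.
Counting semitones, F#5→A#5 is 4, which is the major third.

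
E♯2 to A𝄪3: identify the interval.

augmented eleventh

E to A spans four letter names (E-F-G-A), plus an octave: an eleventh.
The perfect eleventh is 17 semitones; here we have 18, one semitone wider: augmented.
(Equivalently, a compound augmented fourth: an augmented fourth plus an octave.)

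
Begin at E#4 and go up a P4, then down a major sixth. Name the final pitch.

C#4

A perfect fourth up from E#4 is A#4.
Down a major sixth from A#4: C#4 (9 semitones down).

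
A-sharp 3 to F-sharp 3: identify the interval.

Descending from A#3 to F#3 is the same interval as ascending F#3 to A#3.
F to A spans three letter names (F-G-A): a third.
Counting semitones, F#3→A#3 is 4, which is the major third.

major third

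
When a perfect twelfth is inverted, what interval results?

First reduce the compound perfect twelfth to its simple form, a perfect fifth.
Inverted interval numbers add to nine, so a fifth pairs with a fourth (5 + 4 = 9).
Quality inverts too: perfect stays perfect. That makes the inversion a perfect fourth.

perfect 4th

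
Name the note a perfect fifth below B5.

E5

Five letter names down from B: E.
Moving 7 semitones down from B5 (the size of a perfect fifth) reaches E5.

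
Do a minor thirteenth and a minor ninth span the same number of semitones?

No

20 semitones (minor thirteenth) vs 13 semitones (minor ninth): not equal.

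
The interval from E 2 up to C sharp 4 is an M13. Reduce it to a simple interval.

M6

Subtracting seven from the interval number removes an octave: 13 − 7 = 6.
Quality carries through unchanged, so the simple form is a major sixth.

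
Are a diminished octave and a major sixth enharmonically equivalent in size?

No

11 semitones (diminished octave) vs 9 semitones (major sixth): not equal.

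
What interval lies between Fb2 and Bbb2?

F to B spans four letter names (F-G-A-B), so the interval is some kind of fourth.
The perfect fourth spans 5 semitones, and Fb2 to Bbb2 is exactly 5 semitones — so this is a perfect fourth.

perfect fourth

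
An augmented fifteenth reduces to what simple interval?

augmented octave

Each octave removed subtracts seven from the number: 15 − 7 = 8.
That makes an augmented fifteenth a compound augmented octave — an octave plus an augmented octave.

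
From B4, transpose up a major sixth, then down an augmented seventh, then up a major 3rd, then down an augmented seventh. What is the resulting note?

Dbb4

B4 up a major sixth → G#5 (9 semitones).
G#5 down an augmented seventh → Ab4 (12 semitones).
Ab4 up a major third → C5 (4 semitones).
C5 down an augmented seventh → Dbb4 (12 semitones).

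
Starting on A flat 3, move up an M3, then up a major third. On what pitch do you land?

E 4

A major third up from Ab3 is C4.
C4 up a major third → E4 (4 semitones).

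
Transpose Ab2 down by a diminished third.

F#2

Counting three letter names down from A lands on F.
A diminished third spans 2 semitones, so from Ab2 the target pitch is F#2.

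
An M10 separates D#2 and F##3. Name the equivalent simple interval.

Each octave removed subtracts seven from the number: 10 − 7 = 3.
That makes a major tenth a compound major third — an octave plus a major third.

major third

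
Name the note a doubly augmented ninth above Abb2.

Counting two letter names plus an octave up from A lands on B.
A doubly augmented ninth is 16 semitones; 16 semitones up from Abb2 gives B3.

B3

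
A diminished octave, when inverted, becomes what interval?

The rule of nine gives the new number: 9 − 8 = 1, so an octave becomes a unison.
Quality inverts too: diminished becomes augmented. That makes the inversion an augmented unison.

A1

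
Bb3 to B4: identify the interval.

augmented 8th

B to B is the same letter name, plus an octave, so the interval is some kind of octave.
A perfect octave would be 12 semitones; Bb3 to B4 is 13, one semitone wider, so the interval is augmented.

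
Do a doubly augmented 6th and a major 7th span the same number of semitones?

Both span 11 semitones: a doubly augmented sixth and a major seventh are the same chromatic distance.

Yes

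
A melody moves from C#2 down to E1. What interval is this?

Descending from C#2 to E1 is the same interval as ascending E1 to C#2.
E to C spans six letter names (E-F-G-A-B-C) — that makes it a sixth of some quality.
E1 to C#2 is 9 semitones, matching the major sixth exactly, so the quality is major.

major sixth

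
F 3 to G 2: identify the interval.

m7

Descending from F3 to G2 is the same interval as ascending G2 to F3.
G to F spans seven letter names (G-A-B-C-D-E-F) — that makes it a seventh of some quality.
A major seventh would be 11 semitones, but G2 to F3 is 10 — one semitone narrower, making it a minor seventh.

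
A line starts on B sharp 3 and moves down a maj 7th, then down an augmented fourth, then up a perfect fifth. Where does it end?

Down a major seventh from B#3: C#3 (11 semitones down).
An augmented fourth down from C#3 is G2.
G2 up a perfect fifth → D3 (7 semitones).

D 3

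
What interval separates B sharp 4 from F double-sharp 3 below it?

perfect 11th

Descending from B#4 to F##3 is the same interval as ascending F##3 to B#4.
F to B spans four letter names (F-G-A-B), plus an octave, so the interval is some kind of eleventh.
Counting semitones, F##3→B#4 is 17, which is the perfect eleventh.
(Equivalently, a compound perfect fourth: a perfect fourth plus an octave.)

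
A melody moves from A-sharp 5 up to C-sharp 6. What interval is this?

A to C spans three letter names (A-B-C), so the interval is some kind of third.
A major third would be 4 semitones, but A#5 to C#6 is 3 — one semitone narrower, making it a minor third.

minor third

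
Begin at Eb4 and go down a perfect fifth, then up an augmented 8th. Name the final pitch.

A4

Eb4 down a perfect fifth → Ab3 (7 semitones).
Up an augmented octave from Ab3: A4 (13 semitones up).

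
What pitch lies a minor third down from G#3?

The third takes the letter from G down to E.
A minor third spans 3 semitones, so from G#3 the target pitch is E#3.

E#3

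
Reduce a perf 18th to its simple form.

Each octave removed subtracts seven from the number: 18 − 14 = 4.
Quality carries through unchanged, so the simple form is a perfect fourth.

P4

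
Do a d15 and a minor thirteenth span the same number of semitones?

23 semitones (diminished fifteenth) vs 20 semitones (minor thirteenth): not equal.

No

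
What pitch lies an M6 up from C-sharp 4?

The sixth takes the letter from C up to A.
Moving 9 semitones up from C#4 (the size of a major sixth) reaches A#4.

A-sharp 4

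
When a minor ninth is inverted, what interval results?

First reduce the compound minor ninth to its simple form, a minor second.
Interval numbers invert to sum to nine: 2 + 7 = 9, so a second inverts to a seventh.
And minor becomes major under inversion, so we get a major seventh.

M7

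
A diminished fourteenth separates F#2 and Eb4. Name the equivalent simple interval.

d7

Take out an octave (7 from the number): 14 − 7 = 7.
Quality carries through unchanged, so the simple form is a diminished seventh.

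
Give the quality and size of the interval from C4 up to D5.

C to D spans two letter names (C-D), plus an octave — that makes it a ninth of some quality.
Counting semitones, C4→D5 is 14, which is the major ninth.
(Equivalently, a compound major second: a major second plus an octave.)

major ninth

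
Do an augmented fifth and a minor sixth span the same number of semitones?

Yes

An augmented fifth = 8 semitones = a minor sixth; enharmonically equal.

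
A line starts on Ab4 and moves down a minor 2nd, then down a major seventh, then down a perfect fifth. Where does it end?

Db3

Down a minor second from Ab4: G4 (1 semitone down).
G4 down a major seventh → Ab3 (11 semitones).
Ab3 down a perfect fifth → Db3 (7 semitones).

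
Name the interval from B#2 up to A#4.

B to A spans seven letter names (B-C-D-E-F-G-A), plus an octave — that makes it a fourteenth of some quality.
B#2 to A#4 is 22 semitones, a half step short of the major fourteenth (23), so this is minor.
(Equivalently, a compound minor seventh: a minor seventh plus an octave.)

minor fourteenth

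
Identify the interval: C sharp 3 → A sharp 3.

major sixth

C to A spans six letter names (C-D-E-F-G-A) — that makes it a sixth of some quality.
The major sixth spans 9 semitones, and C#3 to A#3 is exactly 9 semitones — so this is a major sixth.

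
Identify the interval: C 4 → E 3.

minor sixth

Descending from C4 to E3 is the same interval as ascending E3 to C4.
E to C spans six letter names (E-F-G-A-B-C), so the interval is some kind of sixth.
A major sixth would be 9 semitones, but E3 to C4 is 8 — one semitone narrower, making it a minor sixth.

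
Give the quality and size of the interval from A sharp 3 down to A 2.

augmented octave

Descending from A#3 to A2 is the same interval as ascending A2 to A#3.
A to A is the same letter name, plus an octave, so the interval is some kind of octave.
A2 to A#3 spans 13 semitones — one semitone wider than the perfect octave (12) — giving an augmented octave.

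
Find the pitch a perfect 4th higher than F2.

Bb2

Counting four letter names up from F lands on B.
A perfect fourth is 5 semitones; 5 semitones up from F2 gives Bb2.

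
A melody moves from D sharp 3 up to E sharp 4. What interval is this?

D to E spans two letter names (D-E), plus an octave: a ninth.
The major ninth spans 14 semitones, and D#3 to E#4 is exactly 14 semitones — so this is a major ninth.
(Equivalently, a compound major second: a major second plus an octave.)

major ninth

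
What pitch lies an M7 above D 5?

C-sharp 6

The seventh takes the letter from D up to C.
A major seventh spans 11 semitones, so from D5 the target pitch is C#6.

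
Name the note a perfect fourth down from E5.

B4

Four letter names down from E: B.
Moving 5 semitones down from E5 (the size of a perfect fourth) reaches B4.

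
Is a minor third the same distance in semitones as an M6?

No

A minor third is 3 semitones but a major sixth is 9 semitones — different sizes.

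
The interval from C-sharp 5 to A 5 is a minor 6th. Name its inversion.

Interval numbers invert to sum to nine: 6 + 3 = 9, so a sixth inverts to a third.
And minor becomes major under inversion, so we get a major third.

major 3rd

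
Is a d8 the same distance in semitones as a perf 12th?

A diminished octave spans 11 semitones; a perfect twelfth spans 19 semitones. They differ by 8.

No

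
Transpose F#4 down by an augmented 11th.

Counting four letter names plus an octave down from F lands on C.
An augmented eleventh spans 18 semitones, so from F#4 the target pitch is C3.

C3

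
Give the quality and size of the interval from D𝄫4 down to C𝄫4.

Descending from Dbb4 to Cbb4 is the same interval as ascending Cbb4 to Dbb4.
C to D spans two letter names (C-D) — that makes it a second of some quality.
The major second spans 2 semitones, and Cbb4 to Dbb4 is exactly 2 semitones — so this is a major second.

M2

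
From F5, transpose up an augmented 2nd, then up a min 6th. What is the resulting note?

E6

Up an augmented second from F5: G#5 (3 semitones up).
G#5 up a minor sixth → E6 (8 semitones).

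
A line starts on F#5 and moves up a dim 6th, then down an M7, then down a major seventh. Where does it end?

Fbb4

F#5 up a diminished sixth → Db6 (7 semitones).
Db6 down a major seventh → Ebb5 (11 semitones).
A major seventh down from Ebb5 is Fbb4.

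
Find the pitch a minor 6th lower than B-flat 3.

D 3

Counting six letter names down from B lands on D.
A minor sixth is 8 semitones; 8 semitones down from Bb3 gives D3.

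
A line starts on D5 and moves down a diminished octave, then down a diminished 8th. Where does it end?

Down a diminished octave from D5: D#4 (11 semitones down).
A diminished octave down from D#4 is D##3.

D##3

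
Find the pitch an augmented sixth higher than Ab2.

F#3

Counting six letter names up from A lands on F.
An augmented sixth spans 10 semitones, so from Ab2 the target pitch is F#3.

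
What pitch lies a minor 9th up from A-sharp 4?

B 5

Counting two letter names plus an octave up from A lands on B.
Moving 13 semitones up from A#4 (the size of a minor ninth) reaches B5.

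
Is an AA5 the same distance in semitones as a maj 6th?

A doubly augmented fifth = 9 semitones = a major sixth; enharmonically equal.

Yes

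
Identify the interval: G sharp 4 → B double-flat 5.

doubly diminished tenth

G to B spans three letter names (G-A-B), plus an octave, so the interval is some kind of tenth.
G#4 to Bbb5 spans 13 semitones — three semitones narrower than the major tenth (16) — giving a doubly diminished tenth.
(Equivalently, a compound doubly diminished third: a doubly diminished third plus an octave.)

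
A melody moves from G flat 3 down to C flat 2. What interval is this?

Descending from Gb3 to Cb2 is the same interval as ascending Cb2 to Gb3.
C to G spans five letter names (C-D-E-F-G), plus an octave: a twelfth.
The perfect twelfth spans 19 semitones, and Cb2 to Gb3 is exactly 19 semitones — so this is a perfect twelfth.
(Equivalently, a compound perfect fifth: a perfect fifth plus an octave.)

perfect twelfth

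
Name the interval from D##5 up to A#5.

diminished 5th

D to A spans five letter names (D-E-F-G-A), so the interval is some kind of fifth.
A perfect fifth would be 7 semitones; D##5 to A#5 is 6, one semitone narrower, so the interval is diminished.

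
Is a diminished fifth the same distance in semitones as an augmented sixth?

No

6 semitones (diminished fifth) vs 10 semitones (augmented sixth): not equal.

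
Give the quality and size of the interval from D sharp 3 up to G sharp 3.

D to G spans four letter names (D-E-F-G) — that makes it a fourth of some quality.
Counting semitones, D#3→G#3 is 5, which is the perfect fourth.

perfect fourth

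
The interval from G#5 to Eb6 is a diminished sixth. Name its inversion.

A3

Inverted interval numbers add to nine, so a sixth pairs with a third (6 + 3 = 9).
The quality also flips — diminished becomes augmented — giving an augmented third.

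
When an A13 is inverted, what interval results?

First reduce the compound augmented thirteenth to its simple form, an augmented sixth.
Interval numbers invert to sum to nine: 6 + 3 = 9, so a sixth inverts to a third.
The quality also flips — augmented becomes diminished — giving a diminished third.

diminished third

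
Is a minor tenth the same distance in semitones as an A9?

Both span 15 semitones: a minor tenth and an augmented ninth are the same chromatic distance.

Yes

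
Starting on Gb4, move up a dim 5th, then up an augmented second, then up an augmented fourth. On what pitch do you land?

Gb4 up a diminished fifth → Dbb5 (6 semitones).
An augmented second up from Dbb5 is Eb5.
Up an augmented fourth from Eb5: A5 (6 semitones up).

A5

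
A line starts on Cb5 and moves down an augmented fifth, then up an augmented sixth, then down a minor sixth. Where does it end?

An augmented fifth down from Cb5 is Fbb4.
An augmented sixth up from Fbb4 is Db5.
A minor sixth down from Db5 is F4.

F4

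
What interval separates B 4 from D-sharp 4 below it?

minor sixth

Descending from B4 to D#4 is the same interval as ascending D#4 to B4.
D to B spans six letter names (D-E-F-G-A-B) — that makes it a sixth of some quality.
D#4 to B4 is 8 semitones, a half step short of the major sixth (9), so this is minor.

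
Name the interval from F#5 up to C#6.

perfect 5th

F to C spans five letter names (F-G-A-B-C), so the interval is some kind of fifth.
The perfect fifth spans 7 semitones, and F#5 to C#6 is exactly 7 semitones — so this is a perfect fifth.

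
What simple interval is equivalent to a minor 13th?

Take out an octave (7 from the number): 13 − 7 = 6.
Quality carries through unchanged, so the simple form is a minor sixth.

m6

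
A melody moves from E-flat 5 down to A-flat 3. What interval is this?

Descending from Eb5 to Ab3 is the same interval as ascending Ab3 to Eb5.
A to E spans five letter names (A-B-C-D-E), plus an octave: a twelfth.
The perfect twelfth spans 19 semitones, and Ab3 to Eb5 is exactly 19 semitones — so this is a perfect twelfth.
(Equivalently, a compound perfect fifth: a perfect fifth plus an octave.)

perfect twelfth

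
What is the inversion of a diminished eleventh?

A5

First reduce the compound diminished eleventh to its simple form, a diminished fourth.
Interval numbers invert to sum to nine: 4 + 5 = 9, so a fourth inverts to a fifth.
Quality inverts too: diminished becomes augmented. That makes the inversion an augmented fifth.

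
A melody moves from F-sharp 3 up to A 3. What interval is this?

minor third

F to A spans three letter names (F-G-A), so the interval is some kind of third.
F#3 to A3 is 3 semitones, a half step short of the major third (4), so this is minor.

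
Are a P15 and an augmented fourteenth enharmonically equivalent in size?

Yes

Both span 24 semitones: a perfect fifteenth and an augmented fourteenth are the same chromatic distance.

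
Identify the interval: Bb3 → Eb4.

B to E spans four letter names (B-C-D-E): a fourth.
Counting semitones, Bb3→Eb4 is 5, which is the perfect fourth.

P4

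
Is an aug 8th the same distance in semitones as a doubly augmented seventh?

Yes

Both span 13 semitones: an augmented octave and a doubly augmented seventh are the same chromatic distance.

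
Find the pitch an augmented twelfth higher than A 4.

E sharp 6

The twelfth's letter: A up five letter names plus an octave → E.
Moving 20 semitones up from A4 (the size of an augmented twelfth) reaches E#6.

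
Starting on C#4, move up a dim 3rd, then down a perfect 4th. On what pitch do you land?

A diminished third up from C#4 is Eb4.
A perfect fourth down from Eb4 is Bb3.

Bb3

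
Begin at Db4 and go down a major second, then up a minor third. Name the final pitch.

Ebb4

Down a major second from Db4: Cb4 (2 semitones down).
A minor third up from Cb4 is Ebb4.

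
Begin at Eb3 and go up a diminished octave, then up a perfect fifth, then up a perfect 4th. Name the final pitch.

Ebb5

Up a diminished octave from Eb3: Ebb4 (11 semitones up).
Ebb4 up a perfect fifth → Bbb4 (7 semitones).
A perfect fourth up from Bbb4 is Ebb5.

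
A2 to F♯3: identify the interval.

A to F spans six letter names (A-B-C-D-E-F): a sixth.
Counting semitones, A2→F#3 is 9, which is the major sixth.

M6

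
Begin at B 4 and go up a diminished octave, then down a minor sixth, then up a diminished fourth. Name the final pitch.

G flat 5

B4 up a diminished octave → Bb5 (11 semitones).
A minor sixth down from Bb5 is D5.
D5 up a diminished fourth → Gb5 (4 semitones).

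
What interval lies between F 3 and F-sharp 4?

augmented octave

F to F is the same letter name, plus an octave — that makes it an octave of some quality.
The perfect octave is 12 semitones; here we have 13, one semitone wider: augmented.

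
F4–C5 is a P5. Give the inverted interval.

Interval numbers invert to sum to nine: 5 + 4 = 9, so a fifth inverts to a fourth.
Quality inverts too: perfect stays perfect. That makes the inversion a perfect fourth.

perfect 4th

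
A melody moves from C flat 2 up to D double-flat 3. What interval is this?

C to D spans two letter names (C-D), plus an octave, so the interval is some kind of ninth.
At 13 semitones, Cb2→Dbb3 falls one short of a major ninth: minor.
(Equivalently, a compound minor second: a minor second plus an octave.)

m9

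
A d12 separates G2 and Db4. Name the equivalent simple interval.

diminished 5th

Take out an octave (7 from the number): 12 − 7 = 5.
That makes a diminished twelfth a compound diminished fifth — an octave plus a diminished fifth.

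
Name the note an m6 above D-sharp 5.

Counting six letter names up from D lands on B.
A minor sixth is 8 semitones; 8 semitones up from D#5 gives B5.

B 5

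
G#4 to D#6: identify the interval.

perfect twelfth

G to D spans five letter names (G-A-B-C-D), plus an octave: a twelfth.
The perfect twelfth spans 19 semitones, and G#4 to D#6 is exactly 19 semitones — so this is a perfect twelfth.
(Equivalently, a compound perfect fifth: a perfect fifth plus an octave.)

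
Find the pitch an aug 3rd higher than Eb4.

G#4

Three letter names up from E: G.
An augmented third spans 5 semitones, so from Eb4 the target pitch is G#4.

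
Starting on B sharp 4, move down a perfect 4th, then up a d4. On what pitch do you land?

B 4

A perfect fourth down from B#4 is F##4.
F##4 up a diminished fourth → B4 (4 semitones).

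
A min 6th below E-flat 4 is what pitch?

G 3

The sixth takes the letter from E down to G.
Moving 8 semitones down from Eb4 (the size of a minor sixth) reaches G3.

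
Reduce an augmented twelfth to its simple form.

Take out an octave (7 from the number): 12 − 7 = 5.
So an augmented twelfth is an octave plus an augmented fifth. The quality is unchanged.

augmented 5th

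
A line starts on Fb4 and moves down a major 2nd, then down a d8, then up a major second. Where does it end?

F3

A major second down from Fb4 is Ebb4.
Down a diminished octave from Ebb4: Eb3 (11 semitones down).
A major second up from Eb3 is F3.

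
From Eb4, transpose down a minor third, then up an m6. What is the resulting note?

A minor third down from Eb4 is C4.
A minor sixth up from C4 is Ab4.

Ab4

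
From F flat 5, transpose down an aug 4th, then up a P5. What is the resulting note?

An augmented fourth down from Fb5 is Cbb5.
Cbb5 up a perfect fifth → Gbb5 (7 semitones).

G double-flat 5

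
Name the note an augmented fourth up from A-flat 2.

D 3

The fourth takes the letter from A up to D.
Moving 6 semitones up from Ab2 (the size of an augmented fourth) reaches D3.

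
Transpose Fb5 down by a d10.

Counting three letter names plus an octave down from F lands on D.
Moving 14 semitones down from Fb5 (the size of a diminished tenth) reaches D4.

D4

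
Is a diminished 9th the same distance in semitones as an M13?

No

12 semitones (diminished ninth) vs 21 semitones (major thirteenth): not equal.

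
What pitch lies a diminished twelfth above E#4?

B5

The twelfth's letter: E up five letter names plus an octave → B.
A diminished twelfth is 18 semitones; 18 semitones up from E#4 gives B5.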